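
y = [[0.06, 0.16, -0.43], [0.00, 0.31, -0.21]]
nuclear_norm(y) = 0.75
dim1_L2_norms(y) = [0.46, 0.37]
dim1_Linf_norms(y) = [0.43, 0.31]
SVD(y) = [[-0.79, -0.61], [-0.61, 0.79]] @ diag([0.5673158850077337, 0.18014629226795623]) @ [[-0.08, -0.56, 0.83], [-0.20, 0.82, 0.53]]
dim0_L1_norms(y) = [0.06, 0.47, 0.64]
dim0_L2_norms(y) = [0.06, 0.35, 0.48]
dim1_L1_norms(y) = [0.65, 0.52]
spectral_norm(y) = 0.57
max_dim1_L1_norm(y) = 0.65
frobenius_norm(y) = 0.60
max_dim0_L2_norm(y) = 0.48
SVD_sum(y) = [[0.04, 0.25, -0.37], [0.03, 0.19, -0.29]] + [[0.02, -0.09, -0.06], [-0.03, 0.12, 0.08]]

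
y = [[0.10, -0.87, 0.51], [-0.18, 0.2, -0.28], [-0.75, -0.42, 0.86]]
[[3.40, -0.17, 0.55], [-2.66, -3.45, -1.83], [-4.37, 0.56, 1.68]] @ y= [[-0.04,-3.22,2.25],  [1.73,2.39,-1.96],  [-1.8,3.21,-0.94]]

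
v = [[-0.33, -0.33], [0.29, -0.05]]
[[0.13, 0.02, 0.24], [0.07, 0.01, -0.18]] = v @ [[0.16, 0.03, -0.65], [-0.56, -0.09, -0.08]]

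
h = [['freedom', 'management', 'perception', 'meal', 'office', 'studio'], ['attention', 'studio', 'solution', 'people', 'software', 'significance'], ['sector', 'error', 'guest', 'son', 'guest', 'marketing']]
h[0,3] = 'meal'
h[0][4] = 'office'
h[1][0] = 'attention'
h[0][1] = 'management'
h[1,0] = 'attention'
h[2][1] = 'error'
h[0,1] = 'management'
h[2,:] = ['sector', 'error', 'guest', 'son', 'guest', 'marketing']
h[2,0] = 'sector'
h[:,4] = ['office', 'software', 'guest']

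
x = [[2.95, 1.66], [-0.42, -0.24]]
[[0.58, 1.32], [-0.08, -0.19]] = x @ [[0.95, -0.16], [-1.34, 1.08]]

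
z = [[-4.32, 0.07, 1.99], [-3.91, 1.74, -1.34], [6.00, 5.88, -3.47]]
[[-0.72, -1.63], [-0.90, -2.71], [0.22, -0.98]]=z@[[0.17, 0.42], [-0.13, -0.53], [0.01, 0.11]]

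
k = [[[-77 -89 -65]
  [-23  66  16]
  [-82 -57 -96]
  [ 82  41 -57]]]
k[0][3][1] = 41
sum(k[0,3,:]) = 66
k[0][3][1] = 41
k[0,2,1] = -57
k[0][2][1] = -57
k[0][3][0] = 82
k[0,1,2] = 16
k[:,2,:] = [[-82, -57, -96]]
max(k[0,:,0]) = 82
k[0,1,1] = 66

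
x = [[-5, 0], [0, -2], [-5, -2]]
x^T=[[-5, 0, -5], [0, -2, -2]]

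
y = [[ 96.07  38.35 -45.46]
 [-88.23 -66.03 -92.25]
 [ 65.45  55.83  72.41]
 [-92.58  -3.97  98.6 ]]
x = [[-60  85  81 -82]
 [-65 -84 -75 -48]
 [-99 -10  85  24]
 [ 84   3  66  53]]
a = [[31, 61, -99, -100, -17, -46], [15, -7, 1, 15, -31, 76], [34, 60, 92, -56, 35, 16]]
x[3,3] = 53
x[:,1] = [85, -84, -10, 3]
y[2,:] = [65.45, 55.83, 72.41]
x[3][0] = 84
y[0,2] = -45.46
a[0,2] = -99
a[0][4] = -17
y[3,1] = -3.97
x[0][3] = -82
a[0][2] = -99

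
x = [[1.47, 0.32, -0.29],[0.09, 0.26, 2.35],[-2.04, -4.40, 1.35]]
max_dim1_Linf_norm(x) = 4.4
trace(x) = 3.08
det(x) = 14.10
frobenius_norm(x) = 5.77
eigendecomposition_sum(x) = [[1.50-0.00j,(0.19+0j),0.06+0.00j], [(-0.69+0j),(-0.09-0j),-0.03-0.00j], [(-0.39+0j),-0.05-0.00j,(-0.02-0j)]] + [[-0.02-0.12j, (0.07-0.24j), (-0.18-0.02j)],[0.39+0.71j, (0.17+1.7j), (1.19-0.29j)],[-0.82+0.69j, (-2.18+0.65j), 0.68+1.48j]] + [[(-0.02+0.12j), 0.07+0.24j, -0.18+0.02j], [(0.39-0.71j), 0.17-1.70j, 1.19+0.29j], [-0.82-0.69j, (-2.18-0.65j), (0.68-1.48j)]]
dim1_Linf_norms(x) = [1.47, 2.35, 4.4]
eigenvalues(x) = [(1.4+0j), (0.84+3.06j), (0.84-3.06j)]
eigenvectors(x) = [[-0.88+0.00j, 0.05-0.07j, 0.05+0.07j], [0.41+0.00j, -0.11+0.59j, (-0.11-0.59j)], [0.23+0.00j, (-0.8+0j), (-0.8-0j)]]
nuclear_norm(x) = 8.65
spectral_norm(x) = 5.15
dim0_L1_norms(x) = [3.6, 4.98, 3.99]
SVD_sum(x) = [[0.45, 0.85, -0.31], [-0.21, -0.39, 0.14], [-2.22, -4.23, 1.55]] + [[-0.00,-0.0,-0.01], [0.27,0.67,2.21], [-0.03,-0.06,-0.21]] + [[1.03, -0.53, 0.03], [0.02, -0.01, 0.0], [0.20, -0.1, 0.01]]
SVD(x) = [[-0.2,0.01,0.98], [0.09,-1.00,0.02], [0.98,0.09,0.19]] @ diag([5.145687409441562, 2.329681248242166, 1.1765144988071385]) @ [[-0.44,-0.84,0.31], [-0.12,-0.29,-0.95], [0.89,-0.46,0.03]]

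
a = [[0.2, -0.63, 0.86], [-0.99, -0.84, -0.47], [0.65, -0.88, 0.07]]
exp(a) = [[2.07,-1.02,1.41], [-1.17,0.93,-0.87], [1.38,-1.05,1.78]]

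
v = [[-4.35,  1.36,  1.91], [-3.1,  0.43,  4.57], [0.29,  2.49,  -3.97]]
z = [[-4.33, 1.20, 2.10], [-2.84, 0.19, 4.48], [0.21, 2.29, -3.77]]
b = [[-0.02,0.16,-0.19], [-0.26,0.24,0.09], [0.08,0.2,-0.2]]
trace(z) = -7.91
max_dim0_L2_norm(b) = 0.35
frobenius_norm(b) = 0.53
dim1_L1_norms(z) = [7.63, 7.51, 6.27]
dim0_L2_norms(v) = [5.35, 2.87, 6.35]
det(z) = 22.06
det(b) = 0.01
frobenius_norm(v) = 8.78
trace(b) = 0.02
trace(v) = -7.89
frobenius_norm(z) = 8.50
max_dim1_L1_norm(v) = 8.1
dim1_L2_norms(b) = [0.25, 0.37, 0.29]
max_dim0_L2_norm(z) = 6.22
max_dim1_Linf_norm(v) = 4.57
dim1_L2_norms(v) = [4.94, 5.54, 4.7]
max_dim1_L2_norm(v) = 5.54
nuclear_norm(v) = 12.71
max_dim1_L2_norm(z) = 5.31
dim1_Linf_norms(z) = [4.33, 4.48, 3.77]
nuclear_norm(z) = 12.18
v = z + b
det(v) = 27.01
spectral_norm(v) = 7.67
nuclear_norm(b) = 0.80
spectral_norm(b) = 0.40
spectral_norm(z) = 7.49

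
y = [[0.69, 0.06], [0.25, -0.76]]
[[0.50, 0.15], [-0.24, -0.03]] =y @ [[0.68, 0.21],[0.54, 0.11]]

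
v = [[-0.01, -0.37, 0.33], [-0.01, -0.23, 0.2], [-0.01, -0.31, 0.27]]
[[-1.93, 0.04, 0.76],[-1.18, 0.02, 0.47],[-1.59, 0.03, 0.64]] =v@[[0.32, 1.78, 1.82], [2.05, -0.22, -2.41], [-3.53, -0.07, -0.33]]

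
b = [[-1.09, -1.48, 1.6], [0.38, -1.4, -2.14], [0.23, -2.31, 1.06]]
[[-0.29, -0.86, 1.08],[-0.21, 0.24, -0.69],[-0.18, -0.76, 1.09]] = b @ [[0.18, 0.12, 0.05], [0.12, 0.23, -0.24], [0.05, -0.24, 0.49]]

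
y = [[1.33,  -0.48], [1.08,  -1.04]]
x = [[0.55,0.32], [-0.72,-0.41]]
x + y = [[1.88,-0.16], [0.36,-1.45]]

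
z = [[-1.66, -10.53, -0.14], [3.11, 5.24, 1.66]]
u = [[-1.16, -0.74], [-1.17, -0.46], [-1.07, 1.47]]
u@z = [[-0.38, 8.34, -1.07],[0.51, 9.91, -0.60],[6.35, 18.97, 2.59]]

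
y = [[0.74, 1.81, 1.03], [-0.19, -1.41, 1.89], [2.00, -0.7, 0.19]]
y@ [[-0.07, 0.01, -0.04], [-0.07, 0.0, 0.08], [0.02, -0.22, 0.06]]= [[-0.16, -0.22, 0.18], [0.15, -0.42, 0.01], [-0.09, -0.02, -0.12]]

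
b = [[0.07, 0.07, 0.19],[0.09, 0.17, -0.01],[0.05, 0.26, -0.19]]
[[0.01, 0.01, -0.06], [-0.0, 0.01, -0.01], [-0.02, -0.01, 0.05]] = b@[[0.09, 0.16, -0.17], [-0.06, -0.05, 0.03], [0.04, -0.0, -0.26]]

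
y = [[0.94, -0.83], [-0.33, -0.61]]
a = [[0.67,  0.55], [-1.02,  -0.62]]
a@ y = [[0.45,-0.89],  [-0.75,1.22]]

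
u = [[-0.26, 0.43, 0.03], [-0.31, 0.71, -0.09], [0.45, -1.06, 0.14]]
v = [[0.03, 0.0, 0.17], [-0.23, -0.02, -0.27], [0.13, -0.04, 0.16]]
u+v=[[-0.23, 0.43, 0.20], [-0.54, 0.69, -0.36], [0.58, -1.1, 0.3]]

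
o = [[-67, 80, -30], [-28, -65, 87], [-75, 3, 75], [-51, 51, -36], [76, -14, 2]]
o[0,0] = -67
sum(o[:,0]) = -145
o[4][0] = 76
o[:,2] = [-30, 87, 75, -36, 2]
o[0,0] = -67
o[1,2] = 87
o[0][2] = -30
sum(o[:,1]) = 55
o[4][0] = 76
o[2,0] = -75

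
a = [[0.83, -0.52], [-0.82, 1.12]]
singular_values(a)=[1.67, 0.3]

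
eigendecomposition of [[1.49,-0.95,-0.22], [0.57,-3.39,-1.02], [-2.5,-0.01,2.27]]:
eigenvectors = [[0.05,0.35,0.20], [0.18,-0.16,0.98], [-0.98,0.92,0.09]]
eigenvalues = [2.4, 1.34, -3.37]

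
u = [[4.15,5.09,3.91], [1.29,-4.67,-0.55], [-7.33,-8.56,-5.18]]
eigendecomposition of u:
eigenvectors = [[-0.42-0.30j, (-0.42+0.3j), (-0.5+0j)], [(-0.19+0.02j), (-0.19-0.02j), 0.54+0.00j], [0.84+0.00j, 0.84-0.00j, 0.68+0.00j]]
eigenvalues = [(0.43+2.48j), (0.43-2.48j), (-6.56+0j)]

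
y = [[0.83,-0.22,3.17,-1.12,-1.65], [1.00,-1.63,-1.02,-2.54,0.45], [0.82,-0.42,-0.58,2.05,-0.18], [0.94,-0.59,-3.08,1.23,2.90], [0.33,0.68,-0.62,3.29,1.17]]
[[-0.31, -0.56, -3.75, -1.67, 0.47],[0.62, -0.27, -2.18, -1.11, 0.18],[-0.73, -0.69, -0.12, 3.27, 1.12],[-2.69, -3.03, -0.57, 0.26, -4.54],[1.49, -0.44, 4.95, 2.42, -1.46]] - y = [[-1.14, -0.34, -6.92, -0.55, 2.12], [-0.38, 1.36, -1.16, 1.43, -0.27], [-1.55, -0.27, 0.46, 1.22, 1.30], [-3.63, -2.44, 2.51, -0.97, -7.44], [1.16, -1.12, 5.57, -0.87, -2.63]]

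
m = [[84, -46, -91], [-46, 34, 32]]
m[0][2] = -91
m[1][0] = -46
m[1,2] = 32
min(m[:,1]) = -46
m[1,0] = -46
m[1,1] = 34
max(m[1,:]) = 34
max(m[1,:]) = 34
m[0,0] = 84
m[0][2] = -91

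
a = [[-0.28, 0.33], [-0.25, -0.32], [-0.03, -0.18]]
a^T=[[-0.28, -0.25, -0.03],[0.33, -0.32, -0.18]]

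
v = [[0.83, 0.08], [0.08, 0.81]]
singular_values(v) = [0.9, 0.74]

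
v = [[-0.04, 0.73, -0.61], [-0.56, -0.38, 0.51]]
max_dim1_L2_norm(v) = 0.95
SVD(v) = [[-0.76, 0.65],[0.65, 0.76]] @ diag([1.1773878771721207, 0.4883213969181849]) @ [[-0.28, -0.68, 0.68], [-0.93, 0.37, -0.01]]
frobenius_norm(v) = 1.27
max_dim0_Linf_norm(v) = 0.73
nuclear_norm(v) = 1.67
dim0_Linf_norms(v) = [0.56, 0.73, 0.61]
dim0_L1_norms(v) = [0.6, 1.11, 1.12]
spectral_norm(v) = 1.18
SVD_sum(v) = [[0.25,0.61,-0.61], [-0.21,-0.52,0.51]] + [[-0.29, 0.12, -0.00], [-0.35, 0.14, -0.00]]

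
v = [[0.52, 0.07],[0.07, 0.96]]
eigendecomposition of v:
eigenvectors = [[-0.99, -0.15], [0.15, -0.99]]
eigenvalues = [0.51, 0.97]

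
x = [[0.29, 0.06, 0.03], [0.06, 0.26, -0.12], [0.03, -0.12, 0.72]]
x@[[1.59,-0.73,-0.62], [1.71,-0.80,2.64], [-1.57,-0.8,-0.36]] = [[0.52,-0.28,-0.03], [0.73,-0.16,0.69], [-1.29,-0.50,-0.59]]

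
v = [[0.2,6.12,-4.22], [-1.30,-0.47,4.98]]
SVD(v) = [[-0.87, 0.50], [0.50, 0.87]] @ diag([8.311006091401433, 3.597398747524141]) @ [[-0.1, -0.67, 0.74], [-0.29, 0.73, 0.62]]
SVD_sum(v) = [[0.71, 4.82, -5.33], [-0.4, -2.75, 3.04]] + [[-0.51, 1.30, 1.11],[-0.90, 2.28, 1.94]]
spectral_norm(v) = 8.31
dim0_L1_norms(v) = [1.5, 6.59, 9.2]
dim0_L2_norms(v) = [1.32, 6.14, 6.53]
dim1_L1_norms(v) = [10.54, 6.75]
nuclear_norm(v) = 11.91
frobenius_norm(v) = 9.06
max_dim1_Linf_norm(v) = 6.12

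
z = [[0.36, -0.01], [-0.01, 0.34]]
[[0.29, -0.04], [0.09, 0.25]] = z@[[0.8, -0.1], [0.28, 0.74]]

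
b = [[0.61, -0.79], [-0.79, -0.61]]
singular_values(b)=[1.0, 1.0]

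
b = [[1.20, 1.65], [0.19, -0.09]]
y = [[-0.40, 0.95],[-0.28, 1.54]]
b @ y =[[-0.94,3.68],[-0.05,0.04]]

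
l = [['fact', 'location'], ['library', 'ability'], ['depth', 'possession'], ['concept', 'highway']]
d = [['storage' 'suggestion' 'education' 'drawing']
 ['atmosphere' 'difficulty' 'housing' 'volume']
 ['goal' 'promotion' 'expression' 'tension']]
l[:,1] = ['location', 'ability', 'possession', 'highway']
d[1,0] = 'atmosphere'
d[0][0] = 'storage'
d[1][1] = 'difficulty'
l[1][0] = 'library'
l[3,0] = 'concept'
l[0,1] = 'location'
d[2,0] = 'goal'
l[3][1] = 'highway'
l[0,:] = ['fact', 'location']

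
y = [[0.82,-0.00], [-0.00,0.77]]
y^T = [[0.82, -0.0], [-0.00, 0.77]]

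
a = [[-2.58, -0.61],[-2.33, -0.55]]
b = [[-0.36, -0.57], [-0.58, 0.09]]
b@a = [[2.26, 0.53],[1.29, 0.30]]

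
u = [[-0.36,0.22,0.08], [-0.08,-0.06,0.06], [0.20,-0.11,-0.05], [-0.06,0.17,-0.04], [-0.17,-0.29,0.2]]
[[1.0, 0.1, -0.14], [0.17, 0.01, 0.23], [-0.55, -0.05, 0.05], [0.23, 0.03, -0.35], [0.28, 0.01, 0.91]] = u @[[-1.92, 0.22, -0.28], [0.97, 0.48, -1.76], [1.18, 0.92, 1.77]]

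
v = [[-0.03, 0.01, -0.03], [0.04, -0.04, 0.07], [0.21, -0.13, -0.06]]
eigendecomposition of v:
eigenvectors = [[0.53+0.00j, -0.01-0.20j, -0.01+0.20j], [0.85+0.00j, 0.48j, -0.48j], [0.01+0.00j, (-0.85+0j), (-0.85-0j)]]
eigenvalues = [(-0.01+0j), (-0.06+0.12j), (-0.06-0.12j)]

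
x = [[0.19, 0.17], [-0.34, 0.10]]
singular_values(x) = [0.39, 0.2]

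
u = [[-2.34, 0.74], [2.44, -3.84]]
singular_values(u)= [4.96, 1.45]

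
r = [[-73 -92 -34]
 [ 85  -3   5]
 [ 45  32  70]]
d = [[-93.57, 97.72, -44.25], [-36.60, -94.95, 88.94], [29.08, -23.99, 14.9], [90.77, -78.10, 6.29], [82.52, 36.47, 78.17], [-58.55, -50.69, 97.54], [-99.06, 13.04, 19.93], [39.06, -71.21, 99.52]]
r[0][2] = -34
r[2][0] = 45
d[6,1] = 13.04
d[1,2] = 88.94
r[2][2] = 70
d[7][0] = 39.06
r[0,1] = -92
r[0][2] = -34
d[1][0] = -36.6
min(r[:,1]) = -92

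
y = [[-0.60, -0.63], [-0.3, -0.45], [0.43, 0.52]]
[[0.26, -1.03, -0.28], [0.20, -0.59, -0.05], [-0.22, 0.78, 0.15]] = y @ [[0.12,  1.11,  1.18],[-0.53,  0.58,  -0.68]]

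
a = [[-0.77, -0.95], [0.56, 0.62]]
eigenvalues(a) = [(-0.07+0.22j), (-0.07-0.22j)]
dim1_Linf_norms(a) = [0.95, 0.62]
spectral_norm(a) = 1.48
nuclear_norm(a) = 1.52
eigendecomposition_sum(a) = [[(-0.38-0.01j), (-0.48-0.16j)], [(0.28+0.09j), 0.31+0.23j]] + [[-0.38+0.01j,(-0.48+0.16j)], [0.28-0.09j,(0.31-0.23j)]]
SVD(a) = [[-0.83, 0.56], [0.56, 0.83]] @ diag([1.4805539526046663, 0.03687808870723333]) @ [[0.64,0.77], [0.77,-0.64]]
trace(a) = -0.15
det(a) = 0.05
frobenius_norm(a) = 1.48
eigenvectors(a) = [[(0.79+0j),(0.79-0j)], [-0.58-0.18j,-0.58+0.18j]]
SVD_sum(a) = [[-0.79, -0.94], [0.54, 0.64]] + [[0.02,-0.01], [0.02,-0.02]]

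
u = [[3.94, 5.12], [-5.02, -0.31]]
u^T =[[3.94, -5.02], [5.12, -0.31]]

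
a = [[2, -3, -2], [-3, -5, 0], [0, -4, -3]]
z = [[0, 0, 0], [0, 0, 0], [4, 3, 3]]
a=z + [[2, -3, -2], [-3, -5, 0], [-4, -7, -6]]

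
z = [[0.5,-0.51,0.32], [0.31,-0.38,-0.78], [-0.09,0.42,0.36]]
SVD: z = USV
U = [[-0.28, 0.95, 0.13], [-0.82, -0.31, 0.48], [0.50, 0.02, 0.87]]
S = [1.08, 0.76, 0.18]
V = [[-0.41, 0.61, 0.68],[0.5, -0.47, 0.73],[0.77, 0.63, -0.11]]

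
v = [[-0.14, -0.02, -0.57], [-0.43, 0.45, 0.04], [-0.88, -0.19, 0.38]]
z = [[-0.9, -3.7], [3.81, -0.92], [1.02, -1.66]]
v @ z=[[-0.53, 1.48], [2.14, 1.11], [0.46, 2.80]]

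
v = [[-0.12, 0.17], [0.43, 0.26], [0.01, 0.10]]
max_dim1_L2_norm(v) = 0.5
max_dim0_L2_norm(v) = 0.45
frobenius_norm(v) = 0.55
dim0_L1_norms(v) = [0.56, 0.53]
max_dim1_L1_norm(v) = 0.69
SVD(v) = [[-0.03, -0.93],[0.99, 0.02],[0.12, -0.36]] @ diag([0.50632833783639, 0.22255699113673919]) @ [[0.85, 0.52], [0.52, -0.85]]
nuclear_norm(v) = 0.73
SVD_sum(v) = [[-0.01, -0.01], [0.43, 0.26], [0.05, 0.03]] + [[-0.11, 0.18],[0.00, -0.0],[-0.04, 0.07]]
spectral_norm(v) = 0.51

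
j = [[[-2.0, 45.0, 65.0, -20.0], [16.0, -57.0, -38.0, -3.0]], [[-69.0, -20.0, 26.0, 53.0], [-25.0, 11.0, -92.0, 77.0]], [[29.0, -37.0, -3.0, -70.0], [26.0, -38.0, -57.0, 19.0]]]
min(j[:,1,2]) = -92.0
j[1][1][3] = 77.0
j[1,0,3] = 53.0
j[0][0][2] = 65.0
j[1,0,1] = -20.0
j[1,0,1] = -20.0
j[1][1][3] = 77.0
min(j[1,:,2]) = -92.0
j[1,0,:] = [-69.0, -20.0, 26.0, 53.0]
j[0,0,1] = 45.0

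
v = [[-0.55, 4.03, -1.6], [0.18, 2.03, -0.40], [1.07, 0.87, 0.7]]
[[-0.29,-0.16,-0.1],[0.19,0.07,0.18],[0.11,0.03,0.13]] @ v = [[0.02, -1.58, 0.46], [0.10, 1.06, -0.21], [0.08, 0.62, -0.1]]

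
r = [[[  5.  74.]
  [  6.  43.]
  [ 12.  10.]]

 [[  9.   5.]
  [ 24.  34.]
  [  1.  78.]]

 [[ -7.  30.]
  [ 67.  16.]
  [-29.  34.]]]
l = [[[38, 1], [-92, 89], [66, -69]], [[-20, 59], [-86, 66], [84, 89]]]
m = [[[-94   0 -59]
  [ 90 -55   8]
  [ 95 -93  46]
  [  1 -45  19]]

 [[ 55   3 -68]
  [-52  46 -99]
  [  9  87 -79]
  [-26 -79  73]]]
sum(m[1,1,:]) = -105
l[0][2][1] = -69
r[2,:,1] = [30.0, 16.0, 34.0]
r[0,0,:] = [5.0, 74.0]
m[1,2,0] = 9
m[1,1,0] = -52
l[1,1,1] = 66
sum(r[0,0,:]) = 79.0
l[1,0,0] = -20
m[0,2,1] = -93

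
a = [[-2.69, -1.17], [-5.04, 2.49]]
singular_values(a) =[5.98, 2.11]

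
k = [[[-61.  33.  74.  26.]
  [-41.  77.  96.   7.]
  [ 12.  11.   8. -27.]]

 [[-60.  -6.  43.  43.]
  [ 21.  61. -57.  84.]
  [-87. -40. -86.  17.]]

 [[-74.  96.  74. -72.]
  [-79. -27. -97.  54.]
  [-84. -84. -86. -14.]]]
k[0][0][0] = -61.0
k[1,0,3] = 43.0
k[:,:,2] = [[74.0, 96.0, 8.0], [43.0, -57.0, -86.0], [74.0, -97.0, -86.0]]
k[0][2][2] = 8.0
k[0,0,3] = 26.0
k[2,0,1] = 96.0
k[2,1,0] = -79.0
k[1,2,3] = 17.0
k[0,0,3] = 26.0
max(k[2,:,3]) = 54.0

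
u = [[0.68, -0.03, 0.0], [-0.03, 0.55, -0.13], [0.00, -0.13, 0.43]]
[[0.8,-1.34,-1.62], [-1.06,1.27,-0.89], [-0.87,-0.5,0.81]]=u@[[1.07, -1.88, -2.44], [-2.53, 2.08, -1.40], [-2.79, -0.53, 1.46]]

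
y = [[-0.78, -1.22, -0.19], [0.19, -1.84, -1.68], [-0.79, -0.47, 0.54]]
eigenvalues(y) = [0.44, -0.18, -2.34]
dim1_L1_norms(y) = [2.19, 3.71, 1.8]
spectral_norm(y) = 2.72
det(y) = 0.19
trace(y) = -2.08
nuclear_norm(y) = 4.23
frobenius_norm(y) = 3.08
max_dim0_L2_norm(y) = 2.26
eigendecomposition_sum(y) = [[-0.26, 0.05, 0.41],[0.33, -0.07, -0.53],[-0.48, 0.1, 0.77]] + [[-0.27, 0.13, 0.24], [0.16, -0.08, -0.14], [-0.19, 0.09, 0.17]] + [[-0.25, -1.41, -0.84], [-0.3, -1.69, -1.01], [-0.12, -0.66, -0.39]]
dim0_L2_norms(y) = [1.13, 2.26, 1.77]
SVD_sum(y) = [[-0.08, -0.94, -0.67], [-0.18, -1.99, -1.42], [-0.01, -0.1, -0.07]] + [[-0.68, -0.30, 0.5],[0.36, 0.16, -0.27],[-0.80, -0.35, 0.59]] + [[-0.02, 0.02, -0.02], [0.01, -0.01, 0.01], [0.02, -0.02, 0.02]]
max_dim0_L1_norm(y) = 3.53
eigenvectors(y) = [[0.40, -0.73, 0.61], [-0.52, 0.44, 0.74], [0.75, -0.52, 0.29]]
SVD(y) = [[-0.43, 0.61, -0.67], [-0.9, -0.32, 0.28], [-0.05, 0.72, 0.69]] @ diag([2.7154295206209302, 1.462105152617278, 0.04786482247324019]) @ [[0.07, 0.81, 0.58],[-0.76, -0.33, 0.56],[0.65, -0.48, 0.59]]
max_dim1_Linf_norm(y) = 1.84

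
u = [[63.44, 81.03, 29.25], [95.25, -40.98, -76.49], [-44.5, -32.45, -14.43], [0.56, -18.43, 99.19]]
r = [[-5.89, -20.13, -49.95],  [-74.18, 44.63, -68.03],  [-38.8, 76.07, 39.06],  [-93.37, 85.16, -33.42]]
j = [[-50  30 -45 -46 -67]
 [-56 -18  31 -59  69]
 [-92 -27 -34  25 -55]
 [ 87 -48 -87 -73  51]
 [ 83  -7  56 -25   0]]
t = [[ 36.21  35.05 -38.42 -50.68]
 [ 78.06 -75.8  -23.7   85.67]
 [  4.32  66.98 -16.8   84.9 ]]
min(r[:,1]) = -20.13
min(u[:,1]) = -40.98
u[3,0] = 0.56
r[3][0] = -93.37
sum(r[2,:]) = 76.33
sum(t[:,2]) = -78.92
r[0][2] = -49.95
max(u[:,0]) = 95.25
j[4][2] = 56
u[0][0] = 63.44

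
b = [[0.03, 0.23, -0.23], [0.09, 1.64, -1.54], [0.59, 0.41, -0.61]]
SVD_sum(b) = [[0.04, 0.23, -0.23], [0.26, 1.59, -1.56], [0.09, 0.56, -0.55]] + [[-0.01, 0.00, 0.00], [-0.17, 0.05, 0.02], [0.50, -0.15, -0.06]] + [[-0.00, -0.00, -0.00], [0.0, 0.00, 0.0], [0.0, 0.00, 0.0]]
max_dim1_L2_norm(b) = 2.25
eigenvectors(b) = [[-0.14, -0.25, -0.13],[-0.64, -0.65, -0.96],[-0.75, -0.72, -0.25]]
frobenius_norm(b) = 2.46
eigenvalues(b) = [-0.15, -0.04, 1.24]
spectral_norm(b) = 2.40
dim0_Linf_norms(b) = [0.59, 1.64, 1.54]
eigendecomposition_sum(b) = [[0.19, -0.01, -0.05], [0.83, -0.05, -0.24], [0.97, -0.06, -0.28]] + [[-0.08, 0.01, 0.01], [-0.22, 0.02, 0.02], [-0.24, 0.03, 0.02]] + [[-0.07, 0.23, -0.18], [-0.52, 1.67, -1.32], [-0.14, 0.44, -0.35]]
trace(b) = 1.06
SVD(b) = [[-0.14, -0.01, -0.99], [-0.94, -0.33, 0.13], [-0.33, 0.94, 0.03]] @ diag([2.399560289718446, 0.5535209334727924, 0.004999221312971776]) @ [[-0.12, -0.71, 0.7], [0.95, -0.28, -0.12], [0.28, 0.65, 0.71]]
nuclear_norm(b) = 2.96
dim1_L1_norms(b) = [0.49, 3.27, 1.61]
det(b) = 0.01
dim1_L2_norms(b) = [0.33, 2.25, 0.94]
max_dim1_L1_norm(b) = 3.27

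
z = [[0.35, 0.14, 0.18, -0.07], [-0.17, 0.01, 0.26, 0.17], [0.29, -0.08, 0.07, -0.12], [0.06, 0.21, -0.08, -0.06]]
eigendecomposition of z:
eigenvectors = [[0.82+0.00j,(0.28+0j),-0.38+0.04j,-0.38-0.04j], [0.03+0.00j,(-0.47+0j),-0.02-0.39j,(-0.02+0.39j)], [0.57+0.00j,-0.08+0.00j,0.40+0.00j,0.40-0.00j], [(0.02+0j),(0.84+0j),(-0.73+0j),-0.73-0.00j]]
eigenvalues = [(0.48+0j), (-0.15+0j), (0.02+0.11j), (0.02-0.11j)]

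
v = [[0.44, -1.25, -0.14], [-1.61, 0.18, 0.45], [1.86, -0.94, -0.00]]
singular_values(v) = [2.77, 1.08, 0.34]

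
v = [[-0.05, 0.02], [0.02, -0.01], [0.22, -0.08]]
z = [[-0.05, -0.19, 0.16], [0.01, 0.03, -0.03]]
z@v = [[0.03, -0.01], [-0.01, 0.00]]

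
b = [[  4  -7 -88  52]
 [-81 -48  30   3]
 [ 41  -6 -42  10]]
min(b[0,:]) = -88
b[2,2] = -42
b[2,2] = -42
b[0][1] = -7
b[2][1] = -6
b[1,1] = -48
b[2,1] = -6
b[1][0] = -81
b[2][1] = -6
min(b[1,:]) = -81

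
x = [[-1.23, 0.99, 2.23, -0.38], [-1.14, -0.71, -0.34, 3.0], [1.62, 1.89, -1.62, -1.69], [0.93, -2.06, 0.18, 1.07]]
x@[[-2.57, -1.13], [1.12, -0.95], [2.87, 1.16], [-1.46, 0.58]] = [[11.22, 2.82], [-3.22, 3.31], [-4.23, -6.49], [-5.74, 1.74]]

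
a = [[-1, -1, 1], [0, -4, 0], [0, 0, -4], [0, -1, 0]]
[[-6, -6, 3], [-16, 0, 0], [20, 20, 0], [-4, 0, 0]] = a@ [[-3, 1, -3], [4, 0, 0], [-5, -5, 0]]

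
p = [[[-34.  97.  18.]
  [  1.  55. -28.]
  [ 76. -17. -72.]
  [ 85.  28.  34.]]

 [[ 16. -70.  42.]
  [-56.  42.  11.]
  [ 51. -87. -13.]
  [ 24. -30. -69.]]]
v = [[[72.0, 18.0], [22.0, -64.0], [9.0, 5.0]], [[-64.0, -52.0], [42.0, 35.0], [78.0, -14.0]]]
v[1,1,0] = 42.0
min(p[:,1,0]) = -56.0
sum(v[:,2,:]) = 78.0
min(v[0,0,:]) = 18.0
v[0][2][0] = 9.0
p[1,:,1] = [-70.0, 42.0, -87.0, -30.0]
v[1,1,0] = 42.0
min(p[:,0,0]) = -34.0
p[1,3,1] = -30.0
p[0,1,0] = 1.0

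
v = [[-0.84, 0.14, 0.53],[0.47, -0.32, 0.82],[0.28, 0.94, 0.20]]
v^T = [[-0.84, 0.47, 0.28], [0.14, -0.32, 0.94], [0.53, 0.82, 0.20]]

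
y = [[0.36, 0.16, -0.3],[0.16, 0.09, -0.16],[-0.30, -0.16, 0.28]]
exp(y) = [[1.52, 0.24, -0.44],[0.24, 1.13, -0.23],[-0.44, -0.23, 1.4]]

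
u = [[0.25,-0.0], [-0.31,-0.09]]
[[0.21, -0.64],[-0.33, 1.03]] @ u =[[0.25, 0.06], [-0.4, -0.09]]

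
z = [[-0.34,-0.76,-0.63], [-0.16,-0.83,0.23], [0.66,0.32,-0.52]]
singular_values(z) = [1.3, 0.89, 0.42]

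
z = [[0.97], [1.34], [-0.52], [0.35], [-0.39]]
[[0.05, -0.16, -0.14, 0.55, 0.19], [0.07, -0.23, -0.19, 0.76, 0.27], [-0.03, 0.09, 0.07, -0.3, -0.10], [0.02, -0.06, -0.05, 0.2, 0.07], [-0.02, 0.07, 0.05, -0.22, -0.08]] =z @ [[0.05,  -0.17,  -0.14,  0.57,  0.2]]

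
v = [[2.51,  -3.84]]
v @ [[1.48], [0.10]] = [[3.33]]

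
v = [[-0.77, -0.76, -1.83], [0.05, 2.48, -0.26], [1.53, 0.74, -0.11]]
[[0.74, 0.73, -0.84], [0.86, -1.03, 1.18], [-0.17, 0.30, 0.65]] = v @ [[-0.29, 0.39, 0.2], [0.31, -0.46, 0.49], [-0.41, -0.37, 0.17]]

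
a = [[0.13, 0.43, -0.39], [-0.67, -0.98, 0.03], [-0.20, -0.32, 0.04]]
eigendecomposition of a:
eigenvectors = [[0.32+0.00j, -0.78+0.00j, -0.78-0.00j], [(-0.9+0j), 0.56-0.02j, 0.56+0.02j], [(-0.29+0j), 0.28+0.05j, 0.28-0.05j]]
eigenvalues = [(-0.73+0j), (-0.04+0.04j), (-0.04-0.04j)]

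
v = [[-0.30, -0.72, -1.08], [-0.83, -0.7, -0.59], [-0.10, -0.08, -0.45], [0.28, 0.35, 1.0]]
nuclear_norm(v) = 2.90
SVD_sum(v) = [[-0.51, -0.65, -1.02], [-0.44, -0.56, -0.88], [-0.17, -0.21, -0.33], [0.41, 0.53, 0.82]] + [[0.12, 0.06, -0.10], [-0.37, -0.17, 0.29], [0.12, 0.05, -0.10], [-0.19, -0.09, 0.15]] + [[0.09, -0.12, 0.04], [-0.02, 0.03, -0.01], [-0.05, 0.08, -0.02], [0.06, -0.09, 0.03]]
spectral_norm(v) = 2.07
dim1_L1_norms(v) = [2.1, 2.12, 0.63, 1.63]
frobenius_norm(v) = 2.17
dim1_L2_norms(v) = [1.33, 1.24, 0.47, 1.1]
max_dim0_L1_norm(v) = 3.12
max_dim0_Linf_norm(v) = 1.08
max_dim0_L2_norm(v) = 1.65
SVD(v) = [[-0.63, 0.28, 0.71],[-0.54, -0.82, -0.17],[-0.21, 0.27, -0.45],[0.51, -0.43, 0.51]] @ diag([2.073362205842314, 0.6127766877511706, 0.2174256064344729]) @ [[0.39,0.5,0.78], [0.74,0.34,-0.59], [0.55,-0.80,0.24]]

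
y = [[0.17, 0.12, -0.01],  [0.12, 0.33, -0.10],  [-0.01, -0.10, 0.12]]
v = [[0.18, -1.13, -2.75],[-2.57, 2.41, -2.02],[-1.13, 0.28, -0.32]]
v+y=[[0.35, -1.01, -2.76], [-2.45, 2.74, -2.12], [-1.14, 0.18, -0.20]]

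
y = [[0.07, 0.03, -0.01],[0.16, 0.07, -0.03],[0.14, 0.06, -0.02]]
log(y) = [[-30.35, 0.89, 13.13], [71.84, -3.51, -34.44], [17.56, 1.77, -12.87]]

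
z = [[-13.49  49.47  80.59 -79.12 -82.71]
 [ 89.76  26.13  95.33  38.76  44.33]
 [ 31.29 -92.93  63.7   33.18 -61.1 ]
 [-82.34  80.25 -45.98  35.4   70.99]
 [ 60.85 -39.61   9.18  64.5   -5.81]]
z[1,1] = 26.13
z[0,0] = -13.49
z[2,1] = -92.93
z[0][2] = 80.59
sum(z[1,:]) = 294.31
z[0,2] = 80.59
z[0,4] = -82.71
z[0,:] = [-13.49, 49.47, 80.59, -79.12, -82.71]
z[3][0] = -82.34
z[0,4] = -82.71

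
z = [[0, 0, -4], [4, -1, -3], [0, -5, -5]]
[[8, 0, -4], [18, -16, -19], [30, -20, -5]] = z @ [[2, -3, -4], [-4, 4, 0], [-2, 0, 1]]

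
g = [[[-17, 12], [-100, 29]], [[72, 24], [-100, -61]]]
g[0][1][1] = 29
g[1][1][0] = -100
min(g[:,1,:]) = -100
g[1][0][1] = 24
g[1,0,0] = 72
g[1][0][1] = 24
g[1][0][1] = 24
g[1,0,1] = 24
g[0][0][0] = -17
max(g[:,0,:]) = 72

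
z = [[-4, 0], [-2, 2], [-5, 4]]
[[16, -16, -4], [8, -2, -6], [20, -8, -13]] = z @ [[-4, 4, 1], [0, 3, -2]]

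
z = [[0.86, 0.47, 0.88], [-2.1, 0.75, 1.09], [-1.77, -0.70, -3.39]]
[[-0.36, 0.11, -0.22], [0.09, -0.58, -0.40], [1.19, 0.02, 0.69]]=z @ [[-0.17, 0.23, 0.03],  [0.04, 0.07, -0.19],  [-0.27, -0.14, -0.18]]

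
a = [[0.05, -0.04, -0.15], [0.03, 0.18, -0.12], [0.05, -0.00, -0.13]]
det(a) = 0.00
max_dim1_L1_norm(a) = 0.33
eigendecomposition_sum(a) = [[1.32,0.24,-2.52], [0.22,0.04,-0.42], [0.73,0.13,-1.40]] + [[-1.27, -0.23, 2.35], [-0.20, -0.04, 0.38], [-0.68, -0.13, 1.27]] + [[-0.0, -0.05, 0.02],[0.01, 0.18, -0.08],[-0.0, -0.01, 0.00]]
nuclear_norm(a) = 0.43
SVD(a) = [[-0.48, 0.64, -0.60], [-0.73, -0.67, -0.13], [-0.48, 0.37, 0.79]] @ diag([0.2591963155703003, 0.16272089624336153, 0.006259386594426677]) @ [[-0.27,  -0.43,  0.86], [0.19,  -0.9,  -0.39], [0.94,  0.05,  0.32]]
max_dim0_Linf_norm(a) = 0.18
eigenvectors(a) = [[-0.87, -0.87, 0.25], [-0.14, -0.14, -0.97], [-0.48, -0.47, 0.04]]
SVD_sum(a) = [[0.03, 0.05, -0.11], [0.05, 0.08, -0.16], [0.03, 0.05, -0.11]] + [[0.02, -0.09, -0.04],  [-0.02, 0.1, 0.04],  [0.01, -0.05, -0.02]] + [[-0.00, -0.0, -0.0], [-0.00, -0.0, -0.00], [0.0, 0.00, 0.0]]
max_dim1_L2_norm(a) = 0.22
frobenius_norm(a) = 0.31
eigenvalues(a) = [-0.04, -0.04, 0.18]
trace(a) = 0.10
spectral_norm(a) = 0.26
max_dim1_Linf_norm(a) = 0.18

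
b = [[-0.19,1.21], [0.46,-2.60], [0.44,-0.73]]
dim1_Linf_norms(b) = [1.21, 2.6, 0.73]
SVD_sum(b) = [[-0.24, 1.2], [0.52, -2.59], [0.16, -0.79]] + [[0.05, 0.01], [-0.06, -0.01], [0.28, 0.06]]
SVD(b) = [[0.41, -0.18],[-0.87, 0.21],[-0.27, -0.96]] @ diag([3.018136383926948, 0.2985846078021614]) @ [[-0.20, 0.98], [-0.98, -0.2]]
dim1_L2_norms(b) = [1.22, 2.64, 0.85]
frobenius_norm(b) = 3.03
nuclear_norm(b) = 3.32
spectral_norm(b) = 3.02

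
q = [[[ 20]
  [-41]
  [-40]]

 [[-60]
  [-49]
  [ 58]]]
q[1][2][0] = 58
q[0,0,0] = 20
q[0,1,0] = -41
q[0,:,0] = [20, -41, -40]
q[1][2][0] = 58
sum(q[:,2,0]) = 18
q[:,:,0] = [[20, -41, -40], [-60, -49, 58]]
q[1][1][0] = -49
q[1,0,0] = -60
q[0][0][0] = 20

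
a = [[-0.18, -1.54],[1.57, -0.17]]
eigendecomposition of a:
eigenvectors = [[0.00-0.70j,0.7j], [(-0.71+0j),-0.71-0.00j]]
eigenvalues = [(-0.18+1.55j), (-0.18-1.55j)]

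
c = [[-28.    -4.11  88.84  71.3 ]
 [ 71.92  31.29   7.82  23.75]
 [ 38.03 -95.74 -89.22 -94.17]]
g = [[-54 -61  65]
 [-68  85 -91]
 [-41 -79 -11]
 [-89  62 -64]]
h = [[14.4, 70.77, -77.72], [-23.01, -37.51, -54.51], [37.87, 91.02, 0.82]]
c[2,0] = 38.03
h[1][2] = -54.51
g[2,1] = -79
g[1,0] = -68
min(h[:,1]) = -37.51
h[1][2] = -54.51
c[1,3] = 23.75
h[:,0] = [14.4, -23.01, 37.87]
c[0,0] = -28.0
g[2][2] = -11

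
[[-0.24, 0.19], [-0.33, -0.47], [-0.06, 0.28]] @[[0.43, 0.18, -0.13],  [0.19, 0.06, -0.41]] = [[-0.07, -0.03, -0.05], [-0.23, -0.09, 0.24], [0.03, 0.01, -0.11]]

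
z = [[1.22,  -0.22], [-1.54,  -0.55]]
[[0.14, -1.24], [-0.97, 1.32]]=z @ [[0.29, -0.96],  [0.96, 0.29]]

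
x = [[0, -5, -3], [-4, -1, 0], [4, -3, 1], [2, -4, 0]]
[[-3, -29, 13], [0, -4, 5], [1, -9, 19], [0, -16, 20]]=x@[[0, 0, 0], [0, 4, -5], [1, 3, 4]]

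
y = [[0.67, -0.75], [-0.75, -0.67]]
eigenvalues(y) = [1.01, -1.01]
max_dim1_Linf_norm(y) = 0.75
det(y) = -1.01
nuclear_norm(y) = 2.01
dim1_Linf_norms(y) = [0.75, 0.75]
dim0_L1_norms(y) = [1.42, 1.42]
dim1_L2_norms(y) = [1.01, 1.01]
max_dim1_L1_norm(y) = 1.42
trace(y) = 0.00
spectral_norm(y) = 1.01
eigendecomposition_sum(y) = [[0.84, -0.38], [-0.38, 0.17]] + [[-0.17, -0.38], [-0.38, -0.84]]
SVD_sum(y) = [[0.67, 0.00], [-0.75, 0.0]] + [[0.00, -0.75],[0.00, -0.67]]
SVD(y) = [[-0.67,  0.75], [0.75,  0.67]] @ diag([1.0056838469419702, 1.0056838469419702]) @ [[-1.00, -0.0], [-0.0, -1.00]]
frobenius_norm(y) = 1.42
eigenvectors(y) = [[0.91, 0.41], [-0.41, 0.91]]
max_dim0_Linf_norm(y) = 0.75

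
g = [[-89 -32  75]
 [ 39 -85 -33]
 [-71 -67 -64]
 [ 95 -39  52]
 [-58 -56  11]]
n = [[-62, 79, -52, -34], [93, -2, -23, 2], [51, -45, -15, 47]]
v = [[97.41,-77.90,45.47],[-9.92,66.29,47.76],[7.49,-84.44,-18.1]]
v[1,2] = 47.76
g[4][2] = 11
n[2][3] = 47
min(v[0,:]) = -77.9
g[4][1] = -56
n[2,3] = 47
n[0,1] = 79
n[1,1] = -2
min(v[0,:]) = -77.9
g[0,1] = -32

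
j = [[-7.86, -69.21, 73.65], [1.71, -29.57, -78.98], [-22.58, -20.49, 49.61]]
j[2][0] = -22.58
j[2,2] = 49.61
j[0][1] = -69.21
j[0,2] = 73.65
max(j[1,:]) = 1.71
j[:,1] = [-69.21, -29.57, -20.49]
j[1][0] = 1.71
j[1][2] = -78.98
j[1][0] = 1.71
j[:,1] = [-69.21, -29.57, -20.49]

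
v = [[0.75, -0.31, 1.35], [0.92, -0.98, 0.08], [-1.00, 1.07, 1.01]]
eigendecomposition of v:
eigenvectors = [[-0.51+0.00j, 0.79+0.00j, (0.79-0j)], [(-0.82+0j), 0.36-0.17j, (0.36+0.17j)], [0.26+0.00j, 0.46j, 0.00-0.46j]]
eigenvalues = [(-0.44+0j), (0.61+0.86j), (0.61-0.86j)]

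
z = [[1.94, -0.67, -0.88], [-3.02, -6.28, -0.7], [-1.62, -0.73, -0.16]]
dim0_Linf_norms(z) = [3.02, 6.28, 0.88]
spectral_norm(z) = 7.14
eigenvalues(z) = [-6.65, 2.59, -0.44]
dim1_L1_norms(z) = [3.49, 10.0, 2.51]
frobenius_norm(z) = 7.56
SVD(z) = [[-0.03,-0.90,0.43], [0.98,-0.11,-0.17], [0.20,0.41,0.89]] @ diag([7.142992456558586, 2.4517662915877105, 0.43023344474994485]) @ [[-0.47, -0.88, -0.1],  [-0.85, 0.42, 0.33],  [-0.25, 0.24, -0.94]]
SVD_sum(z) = [[0.11, 0.21, 0.02],[-3.28, -6.15, -0.67],[-0.66, -1.24, -0.14]] + [[1.88, -0.92, -0.73], [0.24, -0.12, -0.09], [-0.86, 0.42, 0.34]] + [[-0.05, 0.04, -0.17],[0.02, -0.02, 0.07],[-0.1, 0.09, -0.36]]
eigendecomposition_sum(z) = [[-0.22,-0.58,-0.09], [-2.40,-6.30,-1.00], [-0.33,-0.85,-0.14]] + [[2.21,-0.11,-0.68], [-0.66,0.03,0.20], [-1.13,0.06,0.35]] + [[-0.05,0.02,-0.11], [0.05,-0.02,0.1], [-0.17,0.07,-0.37]]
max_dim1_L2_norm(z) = 7.0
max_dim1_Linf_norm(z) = 6.28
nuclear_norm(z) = 10.02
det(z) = 7.53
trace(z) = -4.50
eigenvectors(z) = [[0.09, 0.86, 0.27],[0.99, -0.26, -0.25],[0.13, -0.44, 0.93]]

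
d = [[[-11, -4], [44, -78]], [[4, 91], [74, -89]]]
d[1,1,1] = -89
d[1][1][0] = 74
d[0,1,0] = 44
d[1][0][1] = 91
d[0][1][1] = -78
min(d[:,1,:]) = -89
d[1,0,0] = 4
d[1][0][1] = 91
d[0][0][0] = -11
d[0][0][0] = -11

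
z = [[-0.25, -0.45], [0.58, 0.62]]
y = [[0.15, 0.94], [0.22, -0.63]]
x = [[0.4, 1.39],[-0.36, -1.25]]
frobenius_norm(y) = 1.16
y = x + z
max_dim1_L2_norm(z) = 0.85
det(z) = 0.11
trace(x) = -0.85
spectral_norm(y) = 1.13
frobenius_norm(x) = 1.95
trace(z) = 0.37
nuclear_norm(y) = 1.40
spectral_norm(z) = 0.99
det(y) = -0.30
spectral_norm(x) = 1.95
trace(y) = -0.48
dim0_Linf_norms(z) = [0.58, 0.62]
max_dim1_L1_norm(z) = 1.2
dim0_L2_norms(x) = [0.54, 1.87]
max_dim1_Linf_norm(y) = 0.94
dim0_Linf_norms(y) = [0.22, 0.94]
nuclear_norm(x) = 1.95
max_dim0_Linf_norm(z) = 0.62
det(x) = 0.00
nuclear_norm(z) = 1.09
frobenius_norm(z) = 0.99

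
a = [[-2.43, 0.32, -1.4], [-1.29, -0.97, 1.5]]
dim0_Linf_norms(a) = [2.43, 0.97, 1.5]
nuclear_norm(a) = 5.02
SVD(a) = [[-0.98, -0.22],[-0.22, 0.98]] @ diag([2.8508952457789554, 2.1667247858449747]) @ [[0.93, -0.04, 0.37], [-0.34, -0.47, 0.82]]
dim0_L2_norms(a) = [2.75, 1.02, 2.05]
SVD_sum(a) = [[-2.59,0.10,-1.02], [-0.57,0.02,-0.23]] + [[0.16, 0.22, -0.38], [-0.72, -0.99, 1.73]]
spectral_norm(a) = 2.85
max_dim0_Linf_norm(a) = 2.43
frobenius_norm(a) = 3.58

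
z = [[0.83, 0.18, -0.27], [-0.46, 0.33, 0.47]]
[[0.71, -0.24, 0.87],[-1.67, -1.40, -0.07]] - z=[[-0.12, -0.42, 1.14], [-1.21, -1.73, -0.54]]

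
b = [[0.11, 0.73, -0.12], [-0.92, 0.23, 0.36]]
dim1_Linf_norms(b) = [0.73, 0.92]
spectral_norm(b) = 1.01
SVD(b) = [[0.05, 1.0], [1.00, -0.05]] @ diag([1.0149252775994184, 0.7471456891997327]) @ [[-0.9,0.26,0.35], [0.21,0.96,-0.18]]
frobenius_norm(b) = 1.26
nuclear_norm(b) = 1.76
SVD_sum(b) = [[-0.05, 0.01, 0.02], [-0.91, 0.27, 0.35]] + [[0.16, 0.72, -0.14], [-0.01, -0.04, 0.01]]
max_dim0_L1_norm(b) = 1.03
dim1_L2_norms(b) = [0.75, 1.01]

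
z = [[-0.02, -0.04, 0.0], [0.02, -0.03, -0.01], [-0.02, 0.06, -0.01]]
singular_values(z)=[0.08, 0.03, 0.01]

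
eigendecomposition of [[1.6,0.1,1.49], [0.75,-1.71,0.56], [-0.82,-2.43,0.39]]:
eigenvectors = [[-0.70+0.00j, (-0.7-0j), (-0.34+0j)],[(-0.16-0.05j), -0.16+0.05j, (0.65+0j)],[(0.34-0.6j), 0.34+0.60j, (0.68+0j)]]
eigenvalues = [(0.9+1.29j), (0.9-1.29j), (-1.52+0j)]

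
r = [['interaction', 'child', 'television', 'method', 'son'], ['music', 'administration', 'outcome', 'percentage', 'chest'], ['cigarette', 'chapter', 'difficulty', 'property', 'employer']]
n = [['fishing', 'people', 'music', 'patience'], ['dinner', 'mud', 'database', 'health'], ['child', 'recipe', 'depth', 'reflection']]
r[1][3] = 'percentage'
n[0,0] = 'fishing'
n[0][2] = 'music'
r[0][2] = 'television'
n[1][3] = 'health'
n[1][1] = 'mud'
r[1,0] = 'music'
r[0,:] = ['interaction', 'child', 'television', 'method', 'son']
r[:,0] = ['interaction', 'music', 'cigarette']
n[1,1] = 'mud'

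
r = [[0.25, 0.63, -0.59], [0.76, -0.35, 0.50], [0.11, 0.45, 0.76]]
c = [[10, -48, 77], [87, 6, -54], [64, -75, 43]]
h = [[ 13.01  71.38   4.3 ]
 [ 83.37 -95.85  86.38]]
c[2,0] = 64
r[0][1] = 0.627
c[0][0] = 10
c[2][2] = 43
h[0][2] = 4.3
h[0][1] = 71.38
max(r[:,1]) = 0.627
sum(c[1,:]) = 39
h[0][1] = 71.38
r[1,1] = -0.352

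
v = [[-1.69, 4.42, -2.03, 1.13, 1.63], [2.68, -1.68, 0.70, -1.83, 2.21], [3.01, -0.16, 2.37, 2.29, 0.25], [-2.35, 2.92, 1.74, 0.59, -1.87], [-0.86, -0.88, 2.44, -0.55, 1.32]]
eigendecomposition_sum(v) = [[-1.23+0.58j, 1.79-0.14j, -0.74-0.51j, (1.06+0.88j), (-0.08+0.21j)], [(0.94-0.12j), -1.21-0.30j, (0.38+0.49j), (-0.51-0.81j), 0.10-0.12j], [0.95+0.65j, -0.86-1.25j, (-0.06+0.76j), (0.19-1.16j), (0.19-0.03j)], [-1.32-1.14j, 1.09+2.02j, (0.21-1.13j), -0.48+1.70j, -0.29+0.02j], [-0.36-0.63j, 0.14+0.94j, 0.24-0.41j, -0.43+0.60j, -0.11-0.03j]] + [[(-1.23-0.58j), (1.79+0.14j), (-0.74+0.51j), (1.06-0.88j), -0.08-0.21j], [0.94+0.12j, (-1.21+0.3j), (0.38-0.49j), (-0.51+0.81j), (0.1+0.12j)], [(0.95-0.65j), -0.86+1.25j, (-0.06-0.76j), (0.19+1.16j), 0.19+0.03j], [(-1.32+1.14j), 1.09-2.02j, 0.21+1.13j, (-0.48-1.7j), -0.29-0.02j], [(-0.36+0.63j), (0.14-0.94j), 0.24+0.41j, (-0.43-0.6j), -0.11+0.03j]] + [[0.23+0.00j,(0.24-0j),(0.44+0j),0.21+0.00j,0.24-0.00j],[(0.42+0j),(0.44-0j),(0.81+0j),0.39+0.00j,0.44-0.00j],[1.08+0.00j,(1.14-0j),2.09+0.00j,(1+0j),1.15-0.00j],[0.36+0.00j,(0.38-0j),0.70+0.00j,(0.34+0j),0.39-0.00j],[0.73+0.00j,(0.78-0j),(1.42+0j),(0.68+0j),0.78-0.00j]] + [[0.27+0.35j, (0.3+0.9j), -0.49-0.05j, (-0.6+0.5j), 0.77-0.79j], [(0.2+0.34j), 0.15+0.84j, -0.43-0.11j, (-0.6+0.36j), (0.79-0.6j)], [(0.01-0.25j), 0.21-0.51j, (0.2+0.21j), (0.45+0.01j), -0.64+0.05j], [-0.04-0.34j, (0.18-0.72j), 0.31+0.24j, 0.61-0.08j, (-0.84+0.2j)], [(-0.44+0.1j), -0.97-0.13j, (0.27-0.43j), -0.19-0.78j, (0.38+1.07j)]] + [[(0.27-0.35j), 0.30-0.90j, -0.49+0.05j, -0.60-0.50j, 0.77+0.79j],[(0.2-0.34j), 0.15-0.84j, (-0.43+0.11j), -0.60-0.36j, (0.79+0.6j)],[0.01+0.25j, (0.21+0.51j), (0.2-0.21j), (0.45-0.01j), (-0.64-0.05j)],[(-0.04+0.34j), 0.18+0.72j, 0.31-0.24j, (0.61+0.08j), -0.84-0.20j],[(-0.44-0.1j), -0.97+0.13j, (0.27+0.43j), (-0.19+0.78j), (0.38-1.07j)]]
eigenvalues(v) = [(-3.09+2.71j), (-3.09-2.71j), (3.88+0j), (1.61+2.38j), (1.61-2.38j)]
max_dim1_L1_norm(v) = 10.9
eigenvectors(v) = [[0.20-0.45j,0.20+0.45j,(0.16+0j),(-0.23-0.46j),-0.23+0.46j], [(-0.23+0.25j),(-0.23-0.25j),(0.29+0j),-0.14-0.44j,-0.14+0.44j], [(-0.41+0.05j),-0.41-0.05j,(0.75+0j),-0.08+0.29j,-0.08-0.29j], [(0.63+0j),(0.63-0j),(0.25+0j),-0.04+0.40j,-0.04-0.40j], [0.25+0.09j,(0.25-0.09j),(0.51+0j),(0.53+0j),(0.53-0j)]]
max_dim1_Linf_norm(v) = 4.42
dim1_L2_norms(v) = [5.52, 4.33, 4.47, 4.57, 3.08]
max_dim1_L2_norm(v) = 5.52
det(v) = 542.51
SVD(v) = [[-0.64,0.30,-0.63,0.3,-0.09], [0.51,0.26,-0.26,0.45,0.64], [0.29,-0.64,-0.68,-0.19,-0.11], [-0.48,-0.60,0.21,0.20,0.57], [0.15,-0.26,0.17,0.79,-0.50]] @ diag([7.277513747220803, 4.4310935284611705, 3.9331538364861474, 3.1076004912382866, 1.3764170466946384]) @ [[0.59, -0.72, 0.26, -0.18, 0.17],[-0.02, -0.12, -0.82, -0.41, 0.38],[-0.58, -0.46, 0.08, -0.45, -0.49],[-0.33, 0.17, 0.50, -0.39, 0.68],[0.44, 0.48, 0.09, -0.67, -0.35]]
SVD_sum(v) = [[-2.75, 3.34, -1.19, 0.86, -0.79], [2.19, -2.66, 0.95, -0.68, 0.63], [1.26, -1.53, 0.55, -0.39, 0.36], [-2.06, 2.51, -0.9, 0.64, -0.6], [0.64, -0.78, 0.28, -0.2, 0.18]] + [[-0.03, -0.16, -1.11, -0.55, 0.52], [-0.03, -0.14, -0.94, -0.47, 0.44], [0.07, 0.33, 2.33, 1.16, -1.09], [0.07, 0.31, 2.19, 1.09, -1.02], [0.03, 0.13, 0.94, 0.47, -0.44]] + [[1.46,1.14,-0.19,1.12,1.23], [0.6,0.46,-0.08,0.46,0.5], [1.55,1.21,-0.2,1.19,1.31], [-0.49,-0.38,0.06,-0.37,-0.41], [-0.40,-0.31,0.05,-0.31,-0.34]] + [[-0.31,0.16,0.47,-0.37,0.64], [-0.46,0.23,0.69,-0.55,0.94], [0.19,-0.1,-0.29,0.23,-0.39], [-0.21,0.1,0.32,-0.25,0.43], [-0.82,0.41,1.23,-0.97,1.67]] + [[-0.05, -0.06, -0.01, 0.08, 0.04], [0.39, 0.42, 0.08, -0.58, -0.31], [-0.07, -0.08, -0.01, 0.10, 0.06], [0.34, 0.38, 0.07, -0.52, -0.27], [-0.30, -0.33, -0.06, 0.46, 0.24]]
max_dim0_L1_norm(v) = 10.59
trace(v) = 0.91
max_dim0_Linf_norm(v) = 4.42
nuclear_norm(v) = 20.13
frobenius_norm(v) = 9.98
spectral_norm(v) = 7.28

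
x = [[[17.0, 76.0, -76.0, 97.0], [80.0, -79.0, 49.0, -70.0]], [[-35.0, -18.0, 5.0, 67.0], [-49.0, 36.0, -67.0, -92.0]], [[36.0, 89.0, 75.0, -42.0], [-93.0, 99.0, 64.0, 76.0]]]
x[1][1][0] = -49.0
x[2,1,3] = 76.0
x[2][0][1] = 89.0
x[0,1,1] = -79.0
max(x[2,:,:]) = 99.0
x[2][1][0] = -93.0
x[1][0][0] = -35.0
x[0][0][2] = -76.0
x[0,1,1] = -79.0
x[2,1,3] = 76.0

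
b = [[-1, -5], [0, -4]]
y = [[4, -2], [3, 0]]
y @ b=[[-4, -12], [-3, -15]]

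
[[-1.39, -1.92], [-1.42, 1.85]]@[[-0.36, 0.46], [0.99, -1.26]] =[[-1.40, 1.78], [2.34, -2.98]]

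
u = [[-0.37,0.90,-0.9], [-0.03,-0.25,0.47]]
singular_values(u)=[1.41, 0.22]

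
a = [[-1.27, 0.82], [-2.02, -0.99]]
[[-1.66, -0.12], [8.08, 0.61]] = a @ [[-1.71, -0.13], [-4.67, -0.35]]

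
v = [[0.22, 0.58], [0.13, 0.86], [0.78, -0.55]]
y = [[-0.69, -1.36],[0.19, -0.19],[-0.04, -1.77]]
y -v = [[-0.91, -1.94], [0.06, -1.05], [-0.82, -1.22]]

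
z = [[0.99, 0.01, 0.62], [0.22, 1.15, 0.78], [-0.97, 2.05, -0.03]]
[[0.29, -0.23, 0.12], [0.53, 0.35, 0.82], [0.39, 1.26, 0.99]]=z@[[0.10, 0.09, -0.23], [0.24, 0.65, 0.38], [0.30, -0.53, 0.55]]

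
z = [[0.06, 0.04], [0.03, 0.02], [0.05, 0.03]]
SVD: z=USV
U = [[-0.72,-0.52], [-0.36,-0.26], [-0.59,0.81]]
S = [0.1, 0.0]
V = [[-0.84, -0.54], [0.54, -0.84]]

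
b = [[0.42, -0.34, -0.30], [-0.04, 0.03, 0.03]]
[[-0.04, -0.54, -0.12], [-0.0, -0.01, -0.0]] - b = [[-0.46, -0.20, 0.18], [0.04, -0.04, -0.03]]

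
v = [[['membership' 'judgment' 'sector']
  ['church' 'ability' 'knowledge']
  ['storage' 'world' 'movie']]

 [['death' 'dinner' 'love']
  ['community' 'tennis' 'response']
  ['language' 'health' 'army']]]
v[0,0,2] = 'sector'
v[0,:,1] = ['judgment', 'ability', 'world']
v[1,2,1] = 'health'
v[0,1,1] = 'ability'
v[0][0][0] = 'membership'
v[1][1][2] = 'response'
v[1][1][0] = 'community'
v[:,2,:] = [['storage', 'world', 'movie'], ['language', 'health', 'army']]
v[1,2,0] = 'language'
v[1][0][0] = 'death'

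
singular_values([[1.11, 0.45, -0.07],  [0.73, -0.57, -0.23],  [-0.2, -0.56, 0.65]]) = [1.4, 0.93, 0.54]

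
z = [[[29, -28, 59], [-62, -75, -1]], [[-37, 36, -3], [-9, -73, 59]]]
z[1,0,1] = 36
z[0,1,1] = -75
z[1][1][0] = -9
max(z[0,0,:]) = 59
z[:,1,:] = [[-62, -75, -1], [-9, -73, 59]]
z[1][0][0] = -37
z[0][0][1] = -28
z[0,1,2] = -1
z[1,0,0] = -37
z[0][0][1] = -28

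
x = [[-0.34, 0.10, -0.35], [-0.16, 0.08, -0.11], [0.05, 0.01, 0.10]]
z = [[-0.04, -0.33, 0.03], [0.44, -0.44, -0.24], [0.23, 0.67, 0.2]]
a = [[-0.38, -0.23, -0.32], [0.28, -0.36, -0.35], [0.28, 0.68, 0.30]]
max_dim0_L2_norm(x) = 0.38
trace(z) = -0.28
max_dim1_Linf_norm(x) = 0.35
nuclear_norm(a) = 1.69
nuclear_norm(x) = 0.62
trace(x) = -0.16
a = x + z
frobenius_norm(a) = 1.12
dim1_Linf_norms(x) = [0.35, 0.16, 0.1]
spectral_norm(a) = 0.99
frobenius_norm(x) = 0.55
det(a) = -0.10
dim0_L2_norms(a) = [0.55, 0.8, 0.56]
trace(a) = -0.44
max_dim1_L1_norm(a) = 1.26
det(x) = -0.00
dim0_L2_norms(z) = [0.5, 0.87, 0.31]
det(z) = 0.06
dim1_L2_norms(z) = [0.33, 0.67, 0.74]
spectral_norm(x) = 0.55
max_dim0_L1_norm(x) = 0.56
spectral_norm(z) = 0.91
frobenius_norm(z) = 1.05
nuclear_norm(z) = 1.54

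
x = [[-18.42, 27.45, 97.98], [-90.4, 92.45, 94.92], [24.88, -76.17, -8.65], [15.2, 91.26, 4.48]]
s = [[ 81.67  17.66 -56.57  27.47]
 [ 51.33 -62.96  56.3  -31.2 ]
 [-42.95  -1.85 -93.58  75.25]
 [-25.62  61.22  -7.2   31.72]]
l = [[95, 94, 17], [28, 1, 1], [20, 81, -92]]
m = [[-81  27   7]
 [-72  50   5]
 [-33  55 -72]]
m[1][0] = -72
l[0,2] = 17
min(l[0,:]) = 17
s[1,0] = 51.33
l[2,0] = 20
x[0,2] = 97.98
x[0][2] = 97.98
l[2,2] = -92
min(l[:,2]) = -92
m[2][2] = -72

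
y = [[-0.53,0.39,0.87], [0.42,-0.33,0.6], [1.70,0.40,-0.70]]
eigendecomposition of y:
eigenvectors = [[-0.54, -0.51, 0.22], [-0.50, -0.20, -0.9], [-0.68, 0.84, 0.37]]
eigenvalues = [0.94, -1.82, -0.68]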